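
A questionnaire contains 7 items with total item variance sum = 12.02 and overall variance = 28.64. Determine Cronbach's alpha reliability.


alpha = (k/(k-1)) * (1 - sum(si^2)/s_total^2)
= (7/6) * (1 - 12.02/28.64)
alpha = 0.677

0.677


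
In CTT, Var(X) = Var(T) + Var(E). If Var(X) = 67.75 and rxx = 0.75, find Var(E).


var_true = rxx * var_obs = 0.75 * 67.75 = 50.8125
var_error = var_obs - var_true
var_error = 67.75 - 50.8125
var_error = 16.9375

16.9375


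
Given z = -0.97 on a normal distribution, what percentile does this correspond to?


CDF(z) = 0.5 * (1 + erf(z/sqrt(2)))
erf(-0.6859) = -0.668
CDF = 0.166
Percentile rank = 0.166 * 100 = 16.6

16.6


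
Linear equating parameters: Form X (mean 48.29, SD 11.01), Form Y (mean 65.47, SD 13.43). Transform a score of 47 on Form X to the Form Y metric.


slope = SD_Y / SD_X = 13.43 / 11.01 ~ 1.2198
intercept = mean_Y - slope * mean_X = 65.47 - (13.43 / 11.01) * 48.29 ~ 6.5658
Y = slope * X + intercept. To avoid rounding drift from the rounded slope/intercept, evaluate the equivalent form Y = mean_Y + SD_Y * (X - mean_X) / SD_X at full precision:
Y = 65.47 + 13.43 * (47 - 48.29) / 11.01
Y = 65.47 - 13.43 * 1.29 / 11.01
Y = 65.47 - 17.3247 / 11.01
Y = 65.47 - 1.5735
Y = 63.8965

63.8965


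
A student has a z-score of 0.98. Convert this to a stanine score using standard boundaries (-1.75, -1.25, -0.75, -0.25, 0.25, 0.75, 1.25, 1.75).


Stanine boundaries: [-1.75, -1.25, -0.75, -0.25, 0.25, 0.75, 1.25, 1.75]
z = 0.98
Check each boundary:
  z >= -1.75 -> could be stanine 2
  z >= -1.25 -> could be stanine 3
  z >= -0.75 -> could be stanine 4
  z >= -0.25 -> could be stanine 5
  z >= 0.25 -> could be stanine 6
  z >= 0.75 -> could be stanine 7
  z < 1.25
  z < 1.75
Highest qualifying boundary gives stanine = 7

7


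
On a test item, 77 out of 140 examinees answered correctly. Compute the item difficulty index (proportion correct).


Item difficulty p = number correct / total examinees
p = 77 / 140
p = 0.55

0.55


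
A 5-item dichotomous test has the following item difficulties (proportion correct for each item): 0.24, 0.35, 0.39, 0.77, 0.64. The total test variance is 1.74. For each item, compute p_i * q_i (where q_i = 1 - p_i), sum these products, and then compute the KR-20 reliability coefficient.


For each item, compute p_i * q_i:
  Item 1: 0.24 * 0.76 = 0.1824
  Item 2: 0.35 * 0.65 = 0.2275
  Item 3: 0.39 * 0.61 = 0.2379
  Item 4: 0.77 * 0.23 = 0.1771
  Item 5: 0.64 * 0.36 = 0.2304
Sum(p_i * q_i) = 0.1824 + 0.2275 + 0.2379 + 0.1771 + 0.2304 = 1.0553
KR-20 = (k/(k-1)) * (1 - Sum(p_i*q_i) / Var_total)
= (5/4) * (1 - 1.0553/1.74)
= 1.25 * 0.3935
KR-20 = 0.4919

0.4919


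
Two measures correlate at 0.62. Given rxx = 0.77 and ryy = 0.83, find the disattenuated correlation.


r_corrected = rxy / sqrt(rxx * ryy)
= 0.62 / sqrt(0.77 * 0.83)
= 0.62 / sqrt(0.6391)
= 0.62 / 0.799437
r_corrected = 0.7755

0.7755


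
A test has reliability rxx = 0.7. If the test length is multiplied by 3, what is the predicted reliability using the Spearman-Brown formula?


r_new = (n * rxx) / (1 + (n-1) * rxx)
r_new = (3 * 0.7) / (1 + 2 * 0.7)
r_new = 2.1 / 2.4
r_new = 0.875

0.875


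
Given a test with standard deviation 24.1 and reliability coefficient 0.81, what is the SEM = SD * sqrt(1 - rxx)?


SEM = SD * sqrt(1 - rxx)
SEM = 24.1 * sqrt(1 - 0.81)
SEM = 24.1 * sqrt(0.19) = 24.1 * 0.43589
SEM = 10.5049

10.5049


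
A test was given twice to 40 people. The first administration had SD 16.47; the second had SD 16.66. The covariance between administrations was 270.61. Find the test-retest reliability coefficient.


r = cov(X,Y) / (SD_X * SD_Y)
r = 270.61 / (16.47 * 16.66)
r = 270.61 / 274.3902
r = 0.9862

0.9862


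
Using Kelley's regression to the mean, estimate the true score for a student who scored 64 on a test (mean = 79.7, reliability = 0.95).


T_est = rxx * X + (1 - rxx) * mean
T_est = 0.95 * 64 + 0.05 * 79.7
T_est = 60.8 + 3.985
T_est = 64.785

64.785


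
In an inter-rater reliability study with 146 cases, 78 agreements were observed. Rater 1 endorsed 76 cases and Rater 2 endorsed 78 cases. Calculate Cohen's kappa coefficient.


P_o = 78/146 = 0.534247
P_e = (76*78 + 70*68) / 21316 = 0.501407
kappa = (P_o - P_e) / (1 - P_e)
kappa = (0.534247 - 0.501407) / (1 - 0.501407)
kappa = 0.0659

0.0659


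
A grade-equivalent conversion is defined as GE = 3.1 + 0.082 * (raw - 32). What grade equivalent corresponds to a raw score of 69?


raw - median = 69 - 32 = 37
slope * diff = 0.082 * 37 = 3.034
GE = 3.1 + 3.034
GE = 6.134

6.134


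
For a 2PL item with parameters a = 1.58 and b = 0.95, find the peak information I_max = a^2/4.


For 2PL, max info at theta = b = 0.95
I_max = a^2 / 4 = 1.58^2 / 4
= 2.4964 / 4
I_max = 0.6241

0.6241


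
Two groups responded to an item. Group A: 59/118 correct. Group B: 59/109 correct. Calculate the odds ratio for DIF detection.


Odds_A = 59/59 = 1.0
Odds_B = 59/50 = 1.18
OR = Odds_A / Odds_B = 1.0 / 1.18
Exactly, OR = (59 * 50) / (59 * 59) = 2950 / 3481
OR = 0.8475

0.8475


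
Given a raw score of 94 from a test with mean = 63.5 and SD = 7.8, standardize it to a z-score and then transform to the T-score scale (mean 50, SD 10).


z = (X - mean) / SD = (94 - 63.5) / 7.8
z = 30.5 / 7.8
z = 3.9103
T-score = T = 50 + 10z
Carry z at full precision (z = 30.5 / 7.8) into the conversion:
T-score = 50 + 10 * (30.5 / 7.8) = 50 + 305 / 7.8
T-score = 50 + 39.1026
T-score = 89.1026

89.1026


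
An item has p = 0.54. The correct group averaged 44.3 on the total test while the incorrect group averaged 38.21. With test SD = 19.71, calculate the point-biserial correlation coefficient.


q = 1 - p = 0.46
rpb = ((M1 - M0) / SD) * sqrt(p * q)
rpb = ((44.3 - 38.21) / 19.71) * sqrt(0.54 * 0.46)
rpb = 0.154

0.154


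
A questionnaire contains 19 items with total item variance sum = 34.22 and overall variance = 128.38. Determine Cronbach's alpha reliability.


alpha = (k/(k-1)) * (1 - sum(si^2)/s_total^2)
= (19/18) * (1 - 34.22/128.38)
alpha = 0.7742

0.7742


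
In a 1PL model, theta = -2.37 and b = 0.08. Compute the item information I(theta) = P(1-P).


P = 1/(1+exp(-(-2.37-0.08))) = 0.0794
I = P*(1-P) = 0.0794 * 0.9206
I = 0.0731

0.0731


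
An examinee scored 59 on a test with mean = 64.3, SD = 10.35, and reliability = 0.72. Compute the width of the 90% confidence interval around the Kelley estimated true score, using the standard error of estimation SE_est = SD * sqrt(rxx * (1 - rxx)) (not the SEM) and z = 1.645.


True score estimate = 0.72*59 + 0.28*64.3 = 60.484
SE_est = SD * sqrt(rxx * (1 - rxx)) = 10.35 * sqrt(0.72 * 0.28) = 10.35 * sqrt(0.2016) = 4.647138
CI = T_est +/- z * SE_est, so width = 2 * z * SE_est = 2 * 1.645 * 4.647138
Width = 15.2891

15.2891


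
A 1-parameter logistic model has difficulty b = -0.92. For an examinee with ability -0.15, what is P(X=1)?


theta - b = -0.15 - -0.92 = 0.77
exp(-(theta - b)) = exp(-0.77) = 0.463
P = 1 / (1 + 0.463)
P = 0.6835

0.6835


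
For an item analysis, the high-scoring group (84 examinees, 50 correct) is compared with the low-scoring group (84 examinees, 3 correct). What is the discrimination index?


p_upper = 50/84 = 0.5952
p_lower = 3/84 = 0.0357
D = 0.5952 - 0.0357 = 0.5595

0.5595


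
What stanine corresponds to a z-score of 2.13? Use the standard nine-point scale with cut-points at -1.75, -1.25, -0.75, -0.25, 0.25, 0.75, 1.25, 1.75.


Stanine boundaries: [-1.75, -1.25, -0.75, -0.25, 0.25, 0.75, 1.25, 1.75]
z = 2.13
Check each boundary:
  z >= -1.75 -> could be stanine 2
  z >= -1.25 -> could be stanine 3
  z >= -0.75 -> could be stanine 4
  z >= -0.25 -> could be stanine 5
  z >= 0.25 -> could be stanine 6
  z >= 0.75 -> could be stanine 7
  z >= 1.25 -> could be stanine 8
  z >= 1.75 -> could be stanine 9
Highest qualifying boundary gives stanine = 9

9


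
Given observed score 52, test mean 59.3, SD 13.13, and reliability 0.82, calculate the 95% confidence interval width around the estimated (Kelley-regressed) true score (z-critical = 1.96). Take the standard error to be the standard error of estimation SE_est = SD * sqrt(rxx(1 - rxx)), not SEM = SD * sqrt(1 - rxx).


True score estimate = 0.82*52 + 0.18*59.3 = 53.314
SE_est = SD * sqrt(rxx * (1 - rxx)) = 13.13 * sqrt(0.82 * 0.18) = 13.13 * sqrt(0.1476) = 5.044381
CI = T_est +/- z * SE_est, so width = 2 * z * SE_est = 2 * 1.96 * 5.044381
Width = 19.774

19.774


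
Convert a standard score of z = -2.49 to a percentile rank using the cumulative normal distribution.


CDF(z) = 0.5 * (1 + erf(z/sqrt(2)))
erf(-1.7607) = -0.9872
CDF = 0.0064
Percentile rank = 0.0064 * 100 = 0.64

0.64


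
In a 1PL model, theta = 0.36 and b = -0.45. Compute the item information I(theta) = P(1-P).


P = 1/(1+exp(-(0.36--0.45))) = 0.6921
I = P*(1-P) = 0.6921 * 0.3079
I = 0.2131

0.2131


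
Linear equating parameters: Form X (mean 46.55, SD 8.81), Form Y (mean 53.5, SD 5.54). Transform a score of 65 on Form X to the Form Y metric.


slope = SD_Y / SD_X = 5.54 / 8.81 ~ 0.6288
intercept = mean_Y - slope * mean_X = 53.5 - (5.54 / 8.81) * 46.55 ~ 24.2279
Y = slope * X + intercept. To avoid rounding drift from the rounded slope/intercept, evaluate the equivalent form Y = mean_Y + SD_Y * (X - mean_X) / SD_X at full precision:
Y = 53.5 + 5.54 * (65 - 46.55) / 8.81
Y = 53.5 + 5.54 * 18.45 / 8.81
Y = 53.5 + 102.213 / 8.81
Y = 53.5 + 11.6019
Y = 65.1019

65.1019


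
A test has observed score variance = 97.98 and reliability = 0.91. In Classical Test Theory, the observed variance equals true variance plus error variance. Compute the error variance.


var_true = rxx * var_obs = 0.91 * 97.98 = 89.1618
var_error = var_obs - var_true
var_error = 97.98 - 89.1618
var_error = 8.8182

8.8182


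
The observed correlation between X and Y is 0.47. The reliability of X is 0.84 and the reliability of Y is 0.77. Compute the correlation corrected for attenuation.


r_corrected = rxy / sqrt(rxx * ryy)
= 0.47 / sqrt(0.84 * 0.77)
= 0.47 / sqrt(0.6468)
= 0.47 / 0.804239
r_corrected = 0.5844

0.5844


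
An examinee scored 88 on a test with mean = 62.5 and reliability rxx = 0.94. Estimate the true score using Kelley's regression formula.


T_est = rxx * X + (1 - rxx) * mean
T_est = 0.94 * 88 + 0.06 * 62.5
T_est = 82.72 + 3.75
T_est = 86.47

86.47


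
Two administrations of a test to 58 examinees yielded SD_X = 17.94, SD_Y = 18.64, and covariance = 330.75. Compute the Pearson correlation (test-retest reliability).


r = cov(X,Y) / (SD_X * SD_Y)
r = 330.75 / (17.94 * 18.64)
r = 330.75 / 334.4016
r = 0.9891

0.9891


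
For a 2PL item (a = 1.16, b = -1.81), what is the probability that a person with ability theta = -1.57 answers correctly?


a*(theta - b) = 1.16 * (-1.57 - -1.81) = 0.2784
exp(-0.2784) = 0.757
P = 1 / (1 + 0.757)
P = 0.5692

0.5692


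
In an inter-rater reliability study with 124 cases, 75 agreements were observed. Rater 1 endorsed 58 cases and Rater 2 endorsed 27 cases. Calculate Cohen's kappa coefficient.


P_o = 75/124 = 0.604839
P_e = (58*27 + 66*97) / 15376 = 0.51821
kappa = (P_o - P_e) / (1 - P_e)
kappa = (0.604839 - 0.51821) / (1 - 0.51821)
kappa = 0.1798

0.1798


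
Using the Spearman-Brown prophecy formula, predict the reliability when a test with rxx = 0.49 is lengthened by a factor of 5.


r_new = (n * rxx) / (1 + (n-1) * rxx)
r_new = (5 * 0.49) / (1 + 4 * 0.49)
r_new = 2.45 / 2.96
r_new = 0.8277

0.8277


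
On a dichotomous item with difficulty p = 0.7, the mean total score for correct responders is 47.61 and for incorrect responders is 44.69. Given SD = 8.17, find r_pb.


q = 1 - p = 0.3
rpb = ((M1 - M0) / SD) * sqrt(p * q)
rpb = ((47.61 - 44.69) / 8.17) * sqrt(0.7 * 0.3)
rpb = 0.1638

0.1638


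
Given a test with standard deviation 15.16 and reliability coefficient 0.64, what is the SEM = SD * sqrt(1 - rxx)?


SEM = SD * sqrt(1 - rxx)
SEM = 15.16 * sqrt(1 - 0.64)
SEM = 15.16 * sqrt(0.36) = 15.16 * 0.6
SEM = 9.096

9.096


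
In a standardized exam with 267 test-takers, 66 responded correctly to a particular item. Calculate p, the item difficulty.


Item difficulty p = number correct / total examinees
p = 66 / 267
p = 0.2472

0.2472


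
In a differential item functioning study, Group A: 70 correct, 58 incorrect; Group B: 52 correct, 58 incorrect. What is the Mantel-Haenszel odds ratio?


Odds_A = 70/58 = 1.2069
Odds_B = 52/58 = 0.8966
OR = Odds_A / Odds_B = 1.2069 / 0.8966
Exactly, OR = (70 * 58) / (58 * 52) = 4060 / 3016
OR = 1.3462

1.3462


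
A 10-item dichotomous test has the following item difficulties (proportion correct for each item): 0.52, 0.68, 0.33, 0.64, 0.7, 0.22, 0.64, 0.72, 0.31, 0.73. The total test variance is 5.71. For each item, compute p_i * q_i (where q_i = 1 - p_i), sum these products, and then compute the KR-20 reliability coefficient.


For each item, compute p_i * q_i:
  Item 1: 0.52 * 0.48 = 0.2496
  Item 2: 0.68 * 0.32 = 0.2176
  Item 3: 0.33 * 0.67 = 0.2211
  Item 4: 0.64 * 0.36 = 0.2304
  Item 5: 0.7 * 0.3 = 0.21
  Item 6: 0.22 * 0.78 = 0.1716
  Item 7: 0.64 * 0.36 = 0.2304
  Item 8: 0.72 * 0.28 = 0.2016
  Item 9: 0.31 * 0.69 = 0.2139
  Item 10: 0.73 * 0.27 = 0.1971
Sum(p_i * q_i) = 0.2496 + 0.2176 + 0.2211 + 0.2304 + 0.21 + 0.1716 + 0.2304 + 0.2016 + 0.2139 + 0.1971 = 2.1433
KR-20 = (k/(k-1)) * (1 - Sum(p_i*q_i) / Var_total)
= (10/9) * (1 - 2.1433/5.71)
= 1.1111 * 0.6246
KR-20 = 0.694

0.694


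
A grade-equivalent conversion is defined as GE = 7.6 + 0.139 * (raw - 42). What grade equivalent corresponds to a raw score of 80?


raw - median = 80 - 42 = 38
slope * diff = 0.139 * 38 = 5.282
GE = 7.6 + 5.282
GE = 12.882

12.882


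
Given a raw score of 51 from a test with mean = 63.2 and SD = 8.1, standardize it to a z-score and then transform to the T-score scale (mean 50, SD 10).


z = (X - mean) / SD = (51 - 63.2) / 8.1
z = -12.2 / 8.1
z = -1.5062
T-score = T = 50 + 10z
Carry z at full precision (z = -12.2 / 8.1) into the conversion:
T-score = 50 + 10 * (-12.2 / 8.1) = 50 + -122 / 8.1
T-score = 50 + -15.0617
T-score = 34.9383

34.9383


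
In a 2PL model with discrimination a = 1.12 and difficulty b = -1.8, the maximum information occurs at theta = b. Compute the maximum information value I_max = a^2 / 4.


For 2PL, max info at theta = b = -1.8
I_max = a^2 / 4 = 1.12^2 / 4
= 1.2544 / 4
I_max = 0.3136

0.3136


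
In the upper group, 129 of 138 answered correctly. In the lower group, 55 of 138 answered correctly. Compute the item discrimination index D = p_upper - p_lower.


p_upper = 129/138 = 0.9348
p_lower = 55/138 = 0.3986
D = 0.9348 - 0.3986 = 0.5362

0.5362


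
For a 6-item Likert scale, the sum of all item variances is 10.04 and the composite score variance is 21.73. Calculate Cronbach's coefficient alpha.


alpha = (k/(k-1)) * (1 - sum(si^2)/s_total^2)
= (6/5) * (1 - 10.04/21.73)
alpha = 0.6456

0.6456


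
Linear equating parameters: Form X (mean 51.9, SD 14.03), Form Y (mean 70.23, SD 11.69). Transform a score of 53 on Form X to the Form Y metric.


slope = SD_Y / SD_X = 11.69 / 14.03 ~ 0.8332
intercept = mean_Y - slope * mean_X = 70.23 - (11.69 / 14.03) * 51.9 ~ 26.9862
Y = slope * X + intercept. To avoid rounding drift from the rounded slope/intercept, evaluate the equivalent form Y = mean_Y + SD_Y * (X - mean_X) / SD_X at full precision:
Y = 70.23 + 11.69 * (53 - 51.9) / 14.03
Y = 70.23 + 11.69 * 1.1 / 14.03
Y = 70.23 + 12.859 / 14.03
Y = 70.23 + 0.9165
Y = 71.1465

71.1465


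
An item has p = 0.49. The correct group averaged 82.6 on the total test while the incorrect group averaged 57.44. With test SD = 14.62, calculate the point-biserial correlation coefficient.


q = 1 - p = 0.51
rpb = ((M1 - M0) / SD) * sqrt(p * q)
rpb = ((82.6 - 57.44) / 14.62) * sqrt(0.49 * 0.51)
rpb = 0.8603

0.8603


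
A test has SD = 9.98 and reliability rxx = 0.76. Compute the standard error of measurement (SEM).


SEM = SD * sqrt(1 - rxx)
SEM = 9.98 * sqrt(1 - 0.76)
SEM = 9.98 * sqrt(0.24) = 9.98 * 0.489898
SEM = 4.8892

4.8892


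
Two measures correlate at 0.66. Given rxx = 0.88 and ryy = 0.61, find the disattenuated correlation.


r_corrected = rxy / sqrt(rxx * ryy)
= 0.66 / sqrt(0.88 * 0.61)
= 0.66 / sqrt(0.5368)
= 0.66 / 0.732666
r_corrected = 0.9008

0.9008


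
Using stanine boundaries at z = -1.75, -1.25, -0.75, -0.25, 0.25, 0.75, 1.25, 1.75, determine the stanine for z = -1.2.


Stanine boundaries: [-1.75, -1.25, -0.75, -0.25, 0.25, 0.75, 1.25, 1.75]
z = -1.2
Check each boundary:
  z >= -1.75 -> could be stanine 2
  z >= -1.25 -> could be stanine 3
  z < -0.75
  z < -0.25
  z < 0.25
  z < 0.75
  z < 1.25
  z < 1.75
Highest qualifying boundary gives stanine = 3

3


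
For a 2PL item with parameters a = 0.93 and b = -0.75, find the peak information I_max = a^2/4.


For 2PL, max info at theta = b = -0.75
I_max = a^2 / 4 = 0.93^2 / 4
= 0.8649 / 4
I_max = 0.2162

0.2162


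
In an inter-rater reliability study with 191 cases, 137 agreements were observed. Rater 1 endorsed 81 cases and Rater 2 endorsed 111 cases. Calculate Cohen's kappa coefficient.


P_o = 137/191 = 0.717277
P_e = (81*111 + 110*80) / 36481 = 0.487679
kappa = (P_o - P_e) / (1 - P_e)
kappa = (0.717277 - 0.487679) / (1 - 0.487679)
kappa = 0.4482

0.4482


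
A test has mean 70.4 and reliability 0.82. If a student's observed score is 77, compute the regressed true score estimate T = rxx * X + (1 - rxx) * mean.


T_est = rxx * X + (1 - rxx) * mean
T_est = 0.82 * 77 + 0.18 * 70.4
T_est = 63.14 + 12.672
T_est = 75.812

75.812


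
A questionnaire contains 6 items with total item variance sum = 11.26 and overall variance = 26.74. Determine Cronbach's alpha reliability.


alpha = (k/(k-1)) * (1 - sum(si^2)/s_total^2)
= (6/5) * (1 - 11.26/26.74)
alpha = 0.6947

0.6947


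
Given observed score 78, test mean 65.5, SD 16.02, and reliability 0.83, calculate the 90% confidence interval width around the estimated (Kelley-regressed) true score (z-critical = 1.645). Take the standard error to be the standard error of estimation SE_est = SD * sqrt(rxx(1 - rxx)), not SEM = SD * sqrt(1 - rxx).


True score estimate = 0.83*78 + 0.17*65.5 = 75.875
SE_est = SD * sqrt(rxx * (1 - rxx)) = 16.02 * sqrt(0.83 * 0.17) = 16.02 * sqrt(0.1411) = 6.017637
CI = T_est +/- z * SE_est, so width = 2 * z * SE_est = 2 * 1.645 * 6.017637
Width = 19.798

19.798


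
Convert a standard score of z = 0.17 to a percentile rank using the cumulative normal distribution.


CDF(z) = 0.5 * (1 + erf(z/sqrt(2)))
erf(0.1202) = 0.135
CDF = 0.5675
Percentile rank = 0.5675 * 100 = 56.75

56.75


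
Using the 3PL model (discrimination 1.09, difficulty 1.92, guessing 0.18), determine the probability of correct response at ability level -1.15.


logit = 1.09*(-1.15 - 1.92) = -3.3463
P* = 1/(1 + exp(--3.3463)) = 0.034
P = 0.18 + (1 - 0.18) * 0.034
P = 0.2079

0.2079


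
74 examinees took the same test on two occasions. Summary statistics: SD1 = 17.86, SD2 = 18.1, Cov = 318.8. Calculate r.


r = cov(X,Y) / (SD_X * SD_Y)
r = 318.8 / (17.86 * 18.1)
r = 318.8 / 323.266
r = 0.9862

0.9862


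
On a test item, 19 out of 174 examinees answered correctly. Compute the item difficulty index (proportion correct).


Item difficulty p = number correct / total examinees
p = 19 / 174
p = 0.1092

0.1092


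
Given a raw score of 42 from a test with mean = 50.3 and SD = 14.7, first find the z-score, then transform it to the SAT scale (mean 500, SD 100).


z = (X - mean) / SD = (42 - 50.3) / 14.7
z = -8.3 / 14.7
z = -0.5646
SAT-scale = SAT = 500 + 100z
Carry z at full precision (z = -8.3 / 14.7) into the conversion:
SAT-scale = 500 + 100 * (-8.3 / 14.7) = 500 + -830 / 14.7
SAT-scale = 500 + -56.4626
SAT-scale = 443.5374

443.5374


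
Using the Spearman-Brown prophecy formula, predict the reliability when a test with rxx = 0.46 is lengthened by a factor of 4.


r_new = (n * rxx) / (1 + (n-1) * rxx)
r_new = (4 * 0.46) / (1 + 3 * 0.46)
r_new = 1.84 / 2.38
r_new = 0.7731

0.7731


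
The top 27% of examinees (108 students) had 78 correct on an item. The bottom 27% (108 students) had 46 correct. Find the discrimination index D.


p_upper = 78/108 = 0.7222
p_lower = 46/108 = 0.4259
D = 0.7222 - 0.4259 = 0.2963

0.2963


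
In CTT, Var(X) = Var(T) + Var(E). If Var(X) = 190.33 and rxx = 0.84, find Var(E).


var_true = rxx * var_obs = 0.84 * 190.33 = 159.8772
var_error = var_obs - var_true
var_error = 190.33 - 159.8772
var_error = 30.4528

30.4528


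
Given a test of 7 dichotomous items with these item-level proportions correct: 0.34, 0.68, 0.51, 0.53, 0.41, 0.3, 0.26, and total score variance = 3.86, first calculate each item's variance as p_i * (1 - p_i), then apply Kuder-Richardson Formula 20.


For each item, compute p_i * q_i:
  Item 1: 0.34 * 0.66 = 0.2244
  Item 2: 0.68 * 0.32 = 0.2176
  Item 3: 0.51 * 0.49 = 0.2499
  Item 4: 0.53 * 0.47 = 0.2491
  Item 5: 0.41 * 0.59 = 0.2419
  Item 6: 0.3 * 0.7 = 0.21
  Item 7: 0.26 * 0.74 = 0.1924
Sum(p_i * q_i) = 0.2244 + 0.2176 + 0.2499 + 0.2491 + 0.2419 + 0.21 + 0.1924 = 1.5853
KR-20 = (k/(k-1)) * (1 - Sum(p_i*q_i) / Var_total)
= (7/6) * (1 - 1.5853/3.86)
= 1.1667 * 0.5893
KR-20 = 0.6875

0.6875


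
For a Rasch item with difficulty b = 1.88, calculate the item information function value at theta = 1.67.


P = 1/(1+exp(-(1.67-1.88))) = 0.4477
I = P*(1-P) = 0.4477 * 0.5523
I = 0.2473

0.2473


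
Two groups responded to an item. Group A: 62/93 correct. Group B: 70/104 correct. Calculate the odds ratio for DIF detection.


Odds_A = 62/31 = 2.0
Odds_B = 70/34 = 2.0588
OR = Odds_A / Odds_B = 2.0 / 2.0588
Exactly, OR = (62 * 34) / (31 * 70) = 2108 / 2170
OR = 0.9714

0.9714


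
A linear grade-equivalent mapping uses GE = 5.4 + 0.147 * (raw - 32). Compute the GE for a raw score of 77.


raw - median = 77 - 32 = 45
slope * diff = 0.147 * 45 = 6.615
GE = 5.4 + 6.615
GE = 12.015

12.015


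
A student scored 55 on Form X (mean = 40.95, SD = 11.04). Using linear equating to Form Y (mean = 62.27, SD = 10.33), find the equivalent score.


slope = SD_Y / SD_X = 10.33 / 11.04 ~ 0.9357
intercept = mean_Y - slope * mean_X = 62.27 - (10.33 / 11.04) * 40.95 ~ 23.9536
Y = slope * X + intercept. To avoid rounding drift from the rounded slope/intercept, evaluate the equivalent form Y = mean_Y + SD_Y * (X - mean_X) / SD_X at full precision:
Y = 62.27 + 10.33 * (55 - 40.95) / 11.04
Y = 62.27 + 10.33 * 14.05 / 11.04
Y = 62.27 + 145.1365 / 11.04
Y = 62.27 + 13.1464
Y = 75.4164

75.4164


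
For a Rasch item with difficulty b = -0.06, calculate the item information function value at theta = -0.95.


P = 1/(1+exp(-(-0.95--0.06))) = 0.2911
I = P*(1-P) = 0.2911 * 0.7089
I = 0.2064

0.2064


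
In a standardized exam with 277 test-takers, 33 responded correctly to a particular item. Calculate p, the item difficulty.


Item difficulty p = number correct / total examinees
p = 33 / 277
p = 0.1191

0.1191


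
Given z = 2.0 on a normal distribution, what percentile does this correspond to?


CDF(z) = 0.5 * (1 + erf(z/sqrt(2)))
erf(1.4142) = 0.9545
CDF = 0.9772
Percentile rank = 0.9772 * 100 = 97.72

97.72


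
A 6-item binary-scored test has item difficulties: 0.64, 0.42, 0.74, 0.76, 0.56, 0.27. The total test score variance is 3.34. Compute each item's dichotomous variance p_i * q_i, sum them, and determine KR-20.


For each item, compute p_i * q_i:
  Item 1: 0.64 * 0.36 = 0.2304
  Item 2: 0.42 * 0.58 = 0.2436
  Item 3: 0.74 * 0.26 = 0.1924
  Item 4: 0.76 * 0.24 = 0.1824
  Item 5: 0.56 * 0.44 = 0.2464
  Item 6: 0.27 * 0.73 = 0.1971
Sum(p_i * q_i) = 0.2304 + 0.2436 + 0.1924 + 0.1824 + 0.2464 + 0.1971 = 1.2923
KR-20 = (k/(k-1)) * (1 - Sum(p_i*q_i) / Var_total)
= (6/5) * (1 - 1.2923/3.34)
= 1.2 * 0.6131
KR-20 = 0.7357

0.7357


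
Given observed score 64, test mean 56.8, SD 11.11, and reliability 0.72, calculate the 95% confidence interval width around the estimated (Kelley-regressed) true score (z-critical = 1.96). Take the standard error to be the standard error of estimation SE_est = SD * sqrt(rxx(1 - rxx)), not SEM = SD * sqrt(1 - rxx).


True score estimate = 0.72*64 + 0.28*56.8 = 61.984
SE_est = SD * sqrt(rxx * (1 - rxx)) = 11.11 * sqrt(0.72 * 0.28) = 11.11 * sqrt(0.2016) = 4.988378
CI = T_est +/- z * SE_est, so width = 2 * z * SE_est = 2 * 1.96 * 4.988378
Width = 19.5544

19.5544


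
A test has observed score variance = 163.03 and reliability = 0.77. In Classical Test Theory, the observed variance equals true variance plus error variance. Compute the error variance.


var_true = rxx * var_obs = 0.77 * 163.03 = 125.5331
var_error = var_obs - var_true
var_error = 163.03 - 125.5331
var_error = 37.4969

37.4969


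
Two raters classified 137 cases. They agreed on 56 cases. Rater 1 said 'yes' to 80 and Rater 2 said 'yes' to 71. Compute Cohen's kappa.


P_o = 56/137 = 0.408759
P_e = (80*71 + 57*66) / 18769 = 0.503064
kappa = (P_o - P_e) / (1 - P_e)
kappa = (0.408759 - 0.503064) / (1 - 0.503064)
kappa = -0.1898

-0.1898


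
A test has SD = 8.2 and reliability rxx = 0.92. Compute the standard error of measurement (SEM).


SEM = SD * sqrt(1 - rxx)
SEM = 8.2 * sqrt(1 - 0.92)
SEM = 8.2 * sqrt(0.08) = 8.2 * 0.282843
SEM = 2.3193

2.3193


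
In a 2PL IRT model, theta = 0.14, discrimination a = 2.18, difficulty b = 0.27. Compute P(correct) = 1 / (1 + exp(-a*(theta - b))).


a*(theta - b) = 2.18 * (0.14 - 0.27) = -0.2834
exp(--0.2834) = 1.3276
P = 1 / (1 + 1.3276)
P = 0.4296

0.4296


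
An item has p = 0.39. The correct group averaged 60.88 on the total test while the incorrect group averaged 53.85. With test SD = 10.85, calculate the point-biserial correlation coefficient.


q = 1 - p = 0.61
rpb = ((M1 - M0) / SD) * sqrt(p * q)
rpb = ((60.88 - 53.85) / 10.85) * sqrt(0.39 * 0.61)
rpb = 0.316

0.316


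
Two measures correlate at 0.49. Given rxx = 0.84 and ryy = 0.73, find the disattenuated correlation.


r_corrected = rxy / sqrt(rxx * ryy)
= 0.49 / sqrt(0.84 * 0.73)
= 0.49 / sqrt(0.6132)
= 0.49 / 0.783071
r_corrected = 0.6257

0.6257


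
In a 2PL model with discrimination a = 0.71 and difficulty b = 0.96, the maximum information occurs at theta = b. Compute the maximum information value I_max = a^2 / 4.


For 2PL, max info at theta = b = 0.96
I_max = a^2 / 4 = 0.71^2 / 4
= 0.5041 / 4
I_max = 0.126

0.126


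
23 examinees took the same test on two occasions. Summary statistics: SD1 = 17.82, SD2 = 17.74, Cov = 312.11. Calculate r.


r = cov(X,Y) / (SD_X * SD_Y)
r = 312.11 / (17.82 * 17.74)
r = 312.11 / 316.1268
r = 0.9873

0.9873


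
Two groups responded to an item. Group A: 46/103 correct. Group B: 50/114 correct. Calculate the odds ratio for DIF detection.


Odds_A = 46/57 = 0.807
Odds_B = 50/64 = 0.7812
OR = Odds_A / Odds_B = 0.807 / 0.7812
Exactly, OR = (46 * 64) / (57 * 50) = 2944 / 2850
OR = 1.033

1.033


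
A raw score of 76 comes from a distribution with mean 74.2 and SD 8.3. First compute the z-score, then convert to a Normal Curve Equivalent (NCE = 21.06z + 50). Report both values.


z = (X - mean) / SD = (76 - 74.2) / 8.3
z = 1.8 / 8.3
z = 0.2169
NCE = NCE = 21.06z + 50
Carry z at full precision (z = 1.8 / 8.3) into the conversion:
NCE = 21.06 * (1.8 / 8.3) + 50 = 37.908 / 8.3 + 50
NCE = 4.5672 + 50
NCE = 54.5672

54.5672


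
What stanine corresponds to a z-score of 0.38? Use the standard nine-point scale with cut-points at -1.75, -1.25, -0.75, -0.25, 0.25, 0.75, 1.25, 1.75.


Stanine boundaries: [-1.75, -1.25, -0.75, -0.25, 0.25, 0.75, 1.25, 1.75]
z = 0.38
Check each boundary:
  z >= -1.75 -> could be stanine 2
  z >= -1.25 -> could be stanine 3
  z >= -0.75 -> could be stanine 4
  z >= -0.25 -> could be stanine 5
  z >= 0.25 -> could be stanine 6
  z < 0.75
  z < 1.25
  z < 1.75
Highest qualifying boundary gives stanine = 6

6


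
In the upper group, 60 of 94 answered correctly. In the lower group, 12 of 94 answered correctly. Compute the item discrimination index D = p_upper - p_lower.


p_upper = 60/94 = 0.6383
p_lower = 12/94 = 0.1277
D = 0.6383 - 0.1277 = 0.5106

0.5106


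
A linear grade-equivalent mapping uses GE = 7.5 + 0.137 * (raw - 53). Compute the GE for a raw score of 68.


raw - median = 68 - 53 = 15
slope * diff = 0.137 * 15 = 2.055
GE = 7.5 + 2.055
GE = 9.555

9.555


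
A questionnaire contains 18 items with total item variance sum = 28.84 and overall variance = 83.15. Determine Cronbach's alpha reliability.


alpha = (k/(k-1)) * (1 - sum(si^2)/s_total^2)
= (18/17) * (1 - 28.84/83.15)
alpha = 0.6916

0.6916


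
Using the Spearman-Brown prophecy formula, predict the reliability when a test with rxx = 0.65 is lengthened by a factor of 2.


r_new = (n * rxx) / (1 + (n-1) * rxx)
r_new = (2 * 0.65) / (1 + 1 * 0.65)
r_new = 1.3 / 1.65
r_new = 0.7879

0.7879


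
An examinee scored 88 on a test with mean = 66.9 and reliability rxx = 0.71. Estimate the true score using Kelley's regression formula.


T_est = rxx * X + (1 - rxx) * mean
T_est = 0.71 * 88 + 0.29 * 66.9
T_est = 62.48 + 19.401
T_est = 81.881

81.881


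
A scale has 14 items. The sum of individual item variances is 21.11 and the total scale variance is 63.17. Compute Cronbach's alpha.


alpha = (k/(k-1)) * (1 - sum(si^2)/s_total^2)
= (14/13) * (1 - 21.11/63.17)
alpha = 0.717

0.717


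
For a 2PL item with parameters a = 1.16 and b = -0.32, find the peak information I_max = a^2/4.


For 2PL, max info at theta = b = -0.32
I_max = a^2 / 4 = 1.16^2 / 4
= 1.3456 / 4
I_max = 0.3364

0.3364


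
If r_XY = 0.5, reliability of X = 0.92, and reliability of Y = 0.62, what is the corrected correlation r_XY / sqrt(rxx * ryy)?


r_corrected = rxy / sqrt(rxx * ryy)
= 0.5 / sqrt(0.92 * 0.62)
= 0.5 / sqrt(0.5704)
= 0.5 / 0.755248
r_corrected = 0.662

0.662


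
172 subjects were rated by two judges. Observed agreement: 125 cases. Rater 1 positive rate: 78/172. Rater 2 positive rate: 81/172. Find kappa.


P_o = 125/172 = 0.726744
P_e = (78*81 + 94*91) / 29584 = 0.502704
kappa = (P_o - P_e) / (1 - P_e)
kappa = (0.726744 - 0.502704) / (1 - 0.502704)
kappa = 0.4505

0.4505


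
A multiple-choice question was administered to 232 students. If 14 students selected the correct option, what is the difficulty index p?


Item difficulty p = number correct / total examinees
p = 14 / 232
p = 0.0603

0.0603


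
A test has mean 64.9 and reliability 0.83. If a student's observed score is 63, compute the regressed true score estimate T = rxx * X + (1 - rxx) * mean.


T_est = rxx * X + (1 - rxx) * mean
T_est = 0.83 * 63 + 0.17 * 64.9
T_est = 52.29 + 11.033
T_est = 63.323

63.323


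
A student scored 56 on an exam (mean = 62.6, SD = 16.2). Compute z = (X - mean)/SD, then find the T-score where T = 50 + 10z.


z = (X - mean) / SD = (56 - 62.6) / 16.2
z = -6.6 / 16.2
z = -0.4074
T-score = T = 50 + 10z
Carry z at full precision (z = -6.6 / 16.2) into the conversion:
T-score = 50 + 10 * (-6.6 / 16.2) = 50 + -66 / 16.2
T-score = 50 + -4.0741
T-score = 45.9259

45.9259


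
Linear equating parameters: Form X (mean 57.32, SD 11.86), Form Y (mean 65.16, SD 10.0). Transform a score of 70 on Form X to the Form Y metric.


slope = SD_Y / SD_X = 10.0 / 11.86 ~ 0.8432
intercept = mean_Y - slope * mean_X = 65.16 - (10.0 / 11.86) * 57.32 ~ 16.8295
Y = slope * X + intercept. To avoid rounding drift from the rounded slope/intercept, evaluate the equivalent form Y = mean_Y + SD_Y * (X - mean_X) / SD_X at full precision:
Y = 65.16 + 10.0 * (70 - 57.32) / 11.86
Y = 65.16 + 10.0 * 12.68 / 11.86
Y = 65.16 + 126.8 / 11.86
Y = 65.16 + 10.6914
Y = 75.8514

75.8514


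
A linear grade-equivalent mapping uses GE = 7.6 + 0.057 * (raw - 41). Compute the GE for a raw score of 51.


raw - median = 51 - 41 = 10
slope * diff = 0.057 * 10 = 0.57
GE = 7.6 + 0.57
GE = 8.17

8.17


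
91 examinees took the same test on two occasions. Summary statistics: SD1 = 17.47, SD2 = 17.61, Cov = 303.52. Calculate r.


r = cov(X,Y) / (SD_X * SD_Y)
r = 303.52 / (17.47 * 17.61)
r = 303.52 / 307.6467
r = 0.9866

0.9866


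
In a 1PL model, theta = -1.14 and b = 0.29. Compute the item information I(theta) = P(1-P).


P = 1/(1+exp(-(-1.14-0.29))) = 0.1931
I = P*(1-P) = 0.1931 * 0.8069
I = 0.1558

0.1558


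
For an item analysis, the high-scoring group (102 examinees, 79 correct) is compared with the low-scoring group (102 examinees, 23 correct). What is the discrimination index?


p_upper = 79/102 = 0.7745
p_lower = 23/102 = 0.2255
D = 0.7745 - 0.2255 = 0.549

0.549


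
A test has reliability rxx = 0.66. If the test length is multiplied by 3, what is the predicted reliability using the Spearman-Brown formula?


r_new = (n * rxx) / (1 + (n-1) * rxx)
r_new = (3 * 0.66) / (1 + 2 * 0.66)
r_new = 1.98 / 2.32
r_new = 0.8534

0.8534


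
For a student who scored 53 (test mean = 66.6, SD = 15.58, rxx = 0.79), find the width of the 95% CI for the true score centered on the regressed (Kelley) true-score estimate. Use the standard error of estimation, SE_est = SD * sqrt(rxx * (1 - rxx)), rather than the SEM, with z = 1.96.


True score estimate = 0.79*53 + 0.21*66.6 = 55.856
SE_est = SD * sqrt(rxx * (1 - rxx)) = 15.58 * sqrt(0.79 * 0.21) = 15.58 * sqrt(0.1659) = 6.345862
CI = T_est +/- z * SE_est, so width = 2 * z * SE_est = 2 * 1.96 * 6.345862
Width = 24.8758

24.8758


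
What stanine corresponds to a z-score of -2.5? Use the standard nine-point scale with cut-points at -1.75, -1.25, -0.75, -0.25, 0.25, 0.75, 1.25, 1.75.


Stanine boundaries: [-1.75, -1.25, -0.75, -0.25, 0.25, 0.75, 1.25, 1.75]
z = -2.5
Check each boundary:
  z < -1.75
  z < -1.25
  z < -0.75
  z < -0.25
  z < 0.25
  z < 0.75
  z < 1.25
  z < 1.75
Highest qualifying boundary gives stanine = 1

1


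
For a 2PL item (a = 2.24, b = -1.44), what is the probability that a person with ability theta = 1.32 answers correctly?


a*(theta - b) = 2.24 * (1.32 - -1.44) = 6.1824
exp(-6.1824) = 0.0021
P = 1 / (1 + 0.0021)
P = 0.9979

0.9979


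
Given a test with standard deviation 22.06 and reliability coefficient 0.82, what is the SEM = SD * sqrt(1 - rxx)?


SEM = SD * sqrt(1 - rxx)
SEM = 22.06 * sqrt(1 - 0.82)
SEM = 22.06 * sqrt(0.18) = 22.06 * 0.424264
SEM = 9.3593

9.3593


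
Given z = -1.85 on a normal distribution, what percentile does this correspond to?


CDF(z) = 0.5 * (1 + erf(z/sqrt(2)))
erf(-1.3081) = -0.9357
CDF = 0.0322
Percentile rank = 0.0322 * 100 = 3.22

3.22


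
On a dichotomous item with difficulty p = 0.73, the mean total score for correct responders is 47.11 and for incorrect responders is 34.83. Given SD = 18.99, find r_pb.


q = 1 - p = 0.27
rpb = ((M1 - M0) / SD) * sqrt(p * q)
rpb = ((47.11 - 34.83) / 18.99) * sqrt(0.73 * 0.27)
rpb = 0.2871

0.2871


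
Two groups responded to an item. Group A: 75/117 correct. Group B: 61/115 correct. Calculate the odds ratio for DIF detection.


Odds_A = 75/42 = 1.7857
Odds_B = 61/54 = 1.1296
OR = Odds_A / Odds_B = 1.7857 / 1.1296
Exactly, OR = (75 * 54) / (42 * 61) = 4050 / 2562
OR = 1.5808

1.5808


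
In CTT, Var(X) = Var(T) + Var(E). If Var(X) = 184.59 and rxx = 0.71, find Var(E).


var_true = rxx * var_obs = 0.71 * 184.59 = 131.0589
var_error = var_obs - var_true
var_error = 184.59 - 131.0589
var_error = 53.5311

53.5311


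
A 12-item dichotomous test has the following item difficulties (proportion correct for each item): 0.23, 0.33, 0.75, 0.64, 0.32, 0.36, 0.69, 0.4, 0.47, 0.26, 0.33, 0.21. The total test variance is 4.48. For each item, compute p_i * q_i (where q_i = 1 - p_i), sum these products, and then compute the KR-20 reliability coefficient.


For each item, compute p_i * q_i:
  Item 1: 0.23 * 0.77 = 0.1771
  Item 2: 0.33 * 0.67 = 0.2211
  Item 3: 0.75 * 0.25 = 0.1875
  Item 4: 0.64 * 0.36 = 0.2304
  Item 5: 0.32 * 0.68 = 0.2176
  Item 6: 0.36 * 0.64 = 0.2304
  Item 7: 0.69 * 0.31 = 0.2139
  Item 8: 0.4 * 0.6 = 0.24
  Item 9: 0.47 * 0.53 = 0.2491
  Item 10: 0.26 * 0.74 = 0.1924
  Item 11: 0.33 * 0.67 = 0.2211
  Item 12: 0.21 * 0.79 = 0.1659
Sum(p_i * q_i) = 0.1771 + 0.2211 + 0.1875 + 0.2304 + 0.2176 + 0.2304 + 0.2139 + 0.24 + 0.2491 + 0.1924 + 0.2211 + 0.1659 = 2.5465
KR-20 = (k/(k-1)) * (1 - Sum(p_i*q_i) / Var_total)
= (12/11) * (1 - 2.5465/4.48)
= 1.0909 * 0.4316
KR-20 = 0.4708

0.4708


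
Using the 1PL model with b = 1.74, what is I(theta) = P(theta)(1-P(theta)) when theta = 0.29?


P = 1/(1+exp(-(0.29-1.74))) = 0.19
I = P*(1-P) = 0.19 * 0.81
I = 0.1539

0.1539


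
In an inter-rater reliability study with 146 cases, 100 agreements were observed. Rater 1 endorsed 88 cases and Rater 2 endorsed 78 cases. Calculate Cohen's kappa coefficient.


P_o = 100/146 = 0.684932
P_e = (88*78 + 58*68) / 21316 = 0.507037
kappa = (P_o - P_e) / (1 - P_e)
kappa = (0.684932 - 0.507037) / (1 - 0.507037)
kappa = 0.3609

0.3609


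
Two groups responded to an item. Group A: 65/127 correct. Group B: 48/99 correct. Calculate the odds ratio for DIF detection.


Odds_A = 65/62 = 1.0484
Odds_B = 48/51 = 0.9412
OR = Odds_A / Odds_B = 1.0484 / 0.9412
Exactly, OR = (65 * 51) / (62 * 48) = 3315 / 2976
OR = 1.1139

1.1139


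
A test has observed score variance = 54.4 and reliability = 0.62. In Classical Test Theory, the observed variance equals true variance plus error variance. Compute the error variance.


var_true = rxx * var_obs = 0.62 * 54.4 = 33.728
var_error = var_obs - var_true
var_error = 54.4 - 33.728
var_error = 20.672

20.672


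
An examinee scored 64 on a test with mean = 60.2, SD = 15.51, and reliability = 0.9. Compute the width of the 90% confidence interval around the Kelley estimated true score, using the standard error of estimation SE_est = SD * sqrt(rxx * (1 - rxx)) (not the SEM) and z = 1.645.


True score estimate = 0.9*64 + 0.1*60.2 = 63.62
SE_est = SD * sqrt(rxx * (1 - rxx)) = 15.51 * sqrt(0.9 * 0.1) = 15.51 * sqrt(0.09) = 4.653
CI = T_est +/- z * SE_est, so width = 2 * z * SE_est = 2 * 1.645 * 4.653
Width = 15.3084

15.3084


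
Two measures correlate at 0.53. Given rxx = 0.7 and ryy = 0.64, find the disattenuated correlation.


r_corrected = rxy / sqrt(rxx * ryy)
= 0.53 / sqrt(0.7 * 0.64)
= 0.53 / sqrt(0.448)
= 0.53 / 0.669328
r_corrected = 0.7918

0.7918


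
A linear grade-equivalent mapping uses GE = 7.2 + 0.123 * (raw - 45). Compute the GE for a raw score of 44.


raw - median = 44 - 45 = -1
slope * diff = 0.123 * -1 = -0.123
GE = 7.2 + -0.123
GE = 7.077

7.077


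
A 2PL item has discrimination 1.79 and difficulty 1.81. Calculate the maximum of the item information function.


For 2PL, max info at theta = b = 1.81
I_max = a^2 / 4 = 1.79^2 / 4
= 3.2041 / 4
I_max = 0.801

0.801


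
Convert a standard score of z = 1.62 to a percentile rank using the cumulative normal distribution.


CDF(z) = 0.5 * (1 + erf(z/sqrt(2)))
erf(1.1455) = 0.8948
CDF = 0.9474
Percentile rank = 0.9474 * 100 = 94.74

94.74


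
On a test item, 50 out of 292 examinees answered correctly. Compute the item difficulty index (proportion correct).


Item difficulty p = number correct / total examinees
p = 50 / 292
p = 0.1712

0.1712


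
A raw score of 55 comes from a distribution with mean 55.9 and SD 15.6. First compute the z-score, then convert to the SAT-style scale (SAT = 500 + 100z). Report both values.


z = (X - mean) / SD = (55 - 55.9) / 15.6
z = -0.9 / 15.6
z = -0.0577
SAT-scale = SAT = 500 + 100z
Carry z at full precision (z = -0.9 / 15.6) into the conversion:
SAT-scale = 500 + 100 * (-0.9 / 15.6) = 500 + -90 / 15.6
SAT-scale = 500 + -5.7692
SAT-scale = 494.2308

494.2308


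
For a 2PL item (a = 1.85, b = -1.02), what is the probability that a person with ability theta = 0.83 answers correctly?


a*(theta - b) = 1.85 * (0.83 - -1.02) = 3.4225
exp(-3.4225) = 0.0326
P = 1 / (1 + 0.0326)
P = 0.9684

0.9684


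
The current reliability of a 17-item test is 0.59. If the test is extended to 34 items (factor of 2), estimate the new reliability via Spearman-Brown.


r_new = (n * rxx) / (1 + (n-1) * rxx)
r_new = (2 * 0.59) / (1 + 1 * 0.59)
r_new = 1.18 / 1.59
r_new = 0.7421

0.7421
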